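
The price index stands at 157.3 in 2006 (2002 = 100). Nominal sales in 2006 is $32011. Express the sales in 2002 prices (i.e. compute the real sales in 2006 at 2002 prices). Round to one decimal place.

Real = Nominal ÷ (Index/100) = 32011 ÷ (157.3/100)
     = 32011 ÷ 1.573 = 20350.2861

20350.3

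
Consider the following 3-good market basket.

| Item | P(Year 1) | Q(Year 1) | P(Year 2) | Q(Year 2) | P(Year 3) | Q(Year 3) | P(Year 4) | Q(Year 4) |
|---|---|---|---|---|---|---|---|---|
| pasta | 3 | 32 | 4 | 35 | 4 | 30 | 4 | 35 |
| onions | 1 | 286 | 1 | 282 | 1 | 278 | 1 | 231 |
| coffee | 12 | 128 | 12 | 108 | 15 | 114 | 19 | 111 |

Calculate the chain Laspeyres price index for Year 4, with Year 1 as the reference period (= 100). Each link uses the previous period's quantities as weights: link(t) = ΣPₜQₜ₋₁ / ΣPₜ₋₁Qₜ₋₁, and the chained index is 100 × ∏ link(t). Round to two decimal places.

Link Year 1→Year 2:
ΣP(Year 2)Q(Year 1) = 4×32 + 1×286 + 12×128 = 128 + 286 + 1536 = 1950
ΣP(Year 1)Q(Year 1) = 3×32 + 1×286 + 12×128 = 96 + 286 + 1536 = 1918
link = 1950/1918 = 1.016684
Link Year 2→Year 3:
ΣP(Year 3)Q(Year 2) = 4×35 + 1×282 + 15×108 = 140 + 282 + 1620 = 2042
ΣP(Year 2)Q(Year 2) = 4×35 + 1×282 + 12×108 = 140 + 282 + 1296 = 1718
link = 2042/1718 = 1.188591
Link Year 3→Year 4:
ΣP(Year 4)Q(Year 3) = 4×30 + 1×278 + 19×114 = 120 + 278 + 2166 = 2564
ΣP(Year 3)Q(Year 3) = 4×30 + 1×278 + 15×114 = 120 + 278 + 1710 = 2108
link = 2564/2108 = 1.216319
Chained index = 100 × 1.016684 × 1.188591 × 1.216319 = 146.9826

146.98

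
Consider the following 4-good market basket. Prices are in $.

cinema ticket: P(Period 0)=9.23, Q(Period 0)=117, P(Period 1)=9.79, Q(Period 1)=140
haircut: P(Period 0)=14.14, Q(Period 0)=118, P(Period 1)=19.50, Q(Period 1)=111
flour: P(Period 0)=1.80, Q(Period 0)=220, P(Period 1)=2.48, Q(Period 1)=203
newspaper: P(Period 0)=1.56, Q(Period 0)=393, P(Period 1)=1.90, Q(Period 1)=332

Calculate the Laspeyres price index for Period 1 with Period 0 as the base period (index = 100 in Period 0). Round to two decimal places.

Laspeyres price index uses base-period quantities as weights.
ΣP(Period 1)·Q(Period 0) = 9.79×117 + 19.50×118 + 2.48×220 + 1.90×393 = 1145.43 + 2301 + 545.6 + 746.7 = 4738.73
ΣP(Period 0)·Q(Period 0) = 9.23×117 + 14.14×118 + 1.80×220 + 1.56×393 = 1079.91 + 1668.52 + 396 + 613.08 = 3757.51
Index = 4738.73 / 3757.51 × 100 = 126.1136

126.11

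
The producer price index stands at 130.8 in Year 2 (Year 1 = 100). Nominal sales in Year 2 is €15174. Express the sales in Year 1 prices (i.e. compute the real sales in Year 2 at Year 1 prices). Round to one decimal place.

11600.9

Real = Nominal ÷ (Index/100) = 15174 ÷ (130.8/100)
     = 15174 ÷ 1.308 = 11600.9174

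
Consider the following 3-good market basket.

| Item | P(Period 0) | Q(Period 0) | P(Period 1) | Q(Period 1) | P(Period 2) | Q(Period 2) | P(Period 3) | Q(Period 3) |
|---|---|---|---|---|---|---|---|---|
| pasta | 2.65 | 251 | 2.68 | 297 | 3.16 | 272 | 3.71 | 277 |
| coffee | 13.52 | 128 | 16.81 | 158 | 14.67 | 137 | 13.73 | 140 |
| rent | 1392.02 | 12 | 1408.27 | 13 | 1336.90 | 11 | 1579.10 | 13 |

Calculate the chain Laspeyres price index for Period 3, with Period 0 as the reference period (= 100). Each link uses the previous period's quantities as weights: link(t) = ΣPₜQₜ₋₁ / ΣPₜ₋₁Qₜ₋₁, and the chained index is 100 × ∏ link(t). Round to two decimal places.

Link Period 0→Period 1:
ΣP(Period 1)Q(Period 0) = 2.68×251 + 16.81×128 + 1408.27×12 = 672.68 + 2151.68 + 16899.24 = 19723.6
ΣP(Period 0)Q(Period 0) = 2.65×251 + 13.52×128 + 1392.02×12 = 665.15 + 1730.56 + 16704.24 = 19099.95
link = 19723.6/19099.95 = 1.032652
Link Period 1→Period 2:
ΣP(Period 2)Q(Period 1) = 3.16×297 + 14.67×158 + 1336.90×13 = 938.52 + 2317.86 + 17379.7 = 20636.08
ΣP(Period 1)Q(Period 1) = 2.68×297 + 16.81×158 + 1408.27×13 = 795.96 + 2655.98 + 18307.51 = 21759.45
link = 20636.08/21759.45 = 0.948373
Link Period 2→Period 3:
ΣP(Period 3)Q(Period 2) = 3.71×272 + 13.73×137 + 1579.10×11 = 1009.12 + 1881.01 + 17370.1 = 20260.23
ΣP(Period 2)Q(Period 2) = 3.16×272 + 14.67×137 + 1336.90×11 = 859.52 + 2009.79 + 14705.9 = 17575.21
link = 20260.23/17575.21 = 1.152773
Chained index = 100 × 1.032652 × 0.948373 × 1.152773 = 112.8956

112.90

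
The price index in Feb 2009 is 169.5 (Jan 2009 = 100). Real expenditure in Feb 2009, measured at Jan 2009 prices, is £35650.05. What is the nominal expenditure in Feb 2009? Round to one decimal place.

60426.8

Nominal = Real × (Index/100) = 35650.05 × (169.5/100)
        = 35650.05 × 1.695 = 60426.8348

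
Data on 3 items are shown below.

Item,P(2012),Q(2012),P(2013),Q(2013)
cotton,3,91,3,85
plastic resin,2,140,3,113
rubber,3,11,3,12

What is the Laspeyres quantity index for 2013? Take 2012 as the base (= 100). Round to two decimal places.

88.23

Laspeyres quantity index uses base-period prices as weights.
ΣP(2012)·Q(2013) = 3×85 + 2×113 + 3×12 = 255 + 226 + 36 = 517
ΣP(2012)·Q(2012) = 3×91 + 2×140 + 3×11 = 273 + 280 + 33 = 586
Index = 517 / 586 × 100 = 88.2253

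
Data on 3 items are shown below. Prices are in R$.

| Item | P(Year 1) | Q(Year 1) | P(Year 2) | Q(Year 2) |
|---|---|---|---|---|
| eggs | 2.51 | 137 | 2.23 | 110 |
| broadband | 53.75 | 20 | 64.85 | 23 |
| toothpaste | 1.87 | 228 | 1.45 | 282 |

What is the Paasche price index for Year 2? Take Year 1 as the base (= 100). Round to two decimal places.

105.20

Paasche price index uses current-period quantities as weights.
ΣP(Year 2)·Q(Year 2) = 2.23×110 + 64.85×23 + 1.45×282 = 245.3 + 1491.55 + 408.9 = 2145.75
ΣP(Year 1)·Q(Year 2) = 2.51×110 + 53.75×23 + 1.87×282 = 276.1 + 1236.25 + 527.34 = 2039.69
Index = 2145.75 / 2039.69 × 100 = 105.1998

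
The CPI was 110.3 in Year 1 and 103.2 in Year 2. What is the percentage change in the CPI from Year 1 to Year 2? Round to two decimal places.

-6.44%

Change = (103.2 − 110.3) / 110.3 × 100
       = -7.1 / 110.3 × 100 = -6.4370%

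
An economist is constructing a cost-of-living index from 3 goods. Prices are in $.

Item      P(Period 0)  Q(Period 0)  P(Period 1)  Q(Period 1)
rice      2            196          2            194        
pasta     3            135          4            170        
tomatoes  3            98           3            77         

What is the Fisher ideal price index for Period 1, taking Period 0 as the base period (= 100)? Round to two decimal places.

Laspeyres component (base-period weights):
ΣP(Period 1)Q(Period 0) = 2×196 + 4×135 + 3×98 = 392 + 540 + 294 = 1226
ΣP(Period 0)Q(Period 0) = 2×196 + 3×135 + 3×98 = 392 + 405 + 294 = 1091
L = 1226 / 1091 × 100 = 112.3740
Paasche component (current-period weights):
ΣP(Period 1)Q(Period 1) = 2×194 + 4×170 + 3×77 = 388 + 680 + 231 = 1299
ΣP(Period 0)Q(Period 1) = 2×194 + 3×170 + 3×77 = 388 + 510 + 231 = 1129
P = 1299 / 1129 × 100 = 115.0576
Fisher = √(L × P) = √(112.3740 × 115.0576) = 113.7079

113.71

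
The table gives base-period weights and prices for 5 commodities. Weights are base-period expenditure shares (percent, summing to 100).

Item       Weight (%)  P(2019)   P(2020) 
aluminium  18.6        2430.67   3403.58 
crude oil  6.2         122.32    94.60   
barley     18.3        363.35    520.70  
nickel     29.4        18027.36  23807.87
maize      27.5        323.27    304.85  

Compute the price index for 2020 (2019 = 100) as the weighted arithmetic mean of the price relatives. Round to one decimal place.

121.8

aluminium: 18.6 × (3403.58/2430.67) = 18.6 × 1.400264 = 26.0449
crude oil: 6.2 × (94.60/122.32) = 6.2 × 0.773381 = 4.7950
barley: 18.3 × (520.70/363.35) = 18.3 × 1.433054 = 26.2249
nickel: 29.4 × (23807.87/18027.36) = 29.4 × 1.320652 = 38.8272
maize: 27.5 × (304.85/323.27) = 27.5 × 0.943020 = 25.9330
Index = Σ wᵢ·(p₁ᵢ/p₀ᵢ) = 26.0449 + 4.7950 + 26.2249 + 38.8272 + 25.9330 = 121.8250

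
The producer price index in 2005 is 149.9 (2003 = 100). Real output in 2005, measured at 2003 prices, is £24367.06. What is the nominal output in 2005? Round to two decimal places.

36526.22

Nominal = Real × (Index/100) = 24367.06 × (149.9/100)
        = 24367.06 × 1.499 = 36526.2229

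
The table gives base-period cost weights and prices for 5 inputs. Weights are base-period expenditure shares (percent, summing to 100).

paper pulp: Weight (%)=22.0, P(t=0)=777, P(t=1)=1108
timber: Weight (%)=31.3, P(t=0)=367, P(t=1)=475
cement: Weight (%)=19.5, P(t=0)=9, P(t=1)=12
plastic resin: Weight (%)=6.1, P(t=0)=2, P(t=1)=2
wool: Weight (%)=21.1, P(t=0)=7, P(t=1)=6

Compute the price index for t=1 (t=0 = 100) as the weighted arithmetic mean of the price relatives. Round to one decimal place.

122.1

paper pulp: 22.0 × (1108/777) = 22.0 × 1.425997 = 31.3719
timber: 31.3 × (475/367) = 31.3 × 1.294278 = 40.5109
cement: 19.5 × (12/9) = 19.5 × 1.333333 = 26.0000
plastic resin: 6.1 × (2/2) = 6.1 × 1.000000 = 6.1000
wool: 21.1 × (6/7) = 21.1 × 0.857143 = 18.0857
Index = Σ wᵢ·(p₁ᵢ/p₀ᵢ) = 31.3719 + 40.5109 + 26.0000 + 6.1000 + 18.0857 = 122.0686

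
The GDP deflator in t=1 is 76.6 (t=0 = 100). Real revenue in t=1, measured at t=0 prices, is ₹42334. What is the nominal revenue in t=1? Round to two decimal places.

Nominal = Real × (Index/100) = 42334 × (76.6/100)
        = 42334 × 0.766 = 32427.8440

32427.84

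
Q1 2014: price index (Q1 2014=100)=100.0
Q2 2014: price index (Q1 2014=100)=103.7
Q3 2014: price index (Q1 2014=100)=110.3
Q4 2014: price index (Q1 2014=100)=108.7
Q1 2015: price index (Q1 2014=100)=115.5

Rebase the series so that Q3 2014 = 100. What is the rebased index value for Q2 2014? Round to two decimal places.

Rebased(Q2 2014) = 103.7 / 110.3 × 100 = 94.0163

94.02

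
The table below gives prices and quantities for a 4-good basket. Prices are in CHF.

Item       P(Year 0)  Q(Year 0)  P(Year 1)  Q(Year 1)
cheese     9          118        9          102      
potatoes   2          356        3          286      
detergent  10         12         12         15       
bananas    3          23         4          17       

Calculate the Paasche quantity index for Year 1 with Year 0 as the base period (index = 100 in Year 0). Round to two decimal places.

85.55

Paasche quantity index uses current-period prices as weights.
ΣP(Year 1)·Q(Year 1) = 9×102 + 3×286 + 12×15 + 4×17 = 918 + 858 + 180 + 68 = 2024
ΣP(Year 1)·Q(Year 0) = 9×118 + 3×356 + 12×12 + 4×23 = 1062 + 1068 + 144 + 92 = 2366
Index = 2024 / 2366 × 100 = 85.5452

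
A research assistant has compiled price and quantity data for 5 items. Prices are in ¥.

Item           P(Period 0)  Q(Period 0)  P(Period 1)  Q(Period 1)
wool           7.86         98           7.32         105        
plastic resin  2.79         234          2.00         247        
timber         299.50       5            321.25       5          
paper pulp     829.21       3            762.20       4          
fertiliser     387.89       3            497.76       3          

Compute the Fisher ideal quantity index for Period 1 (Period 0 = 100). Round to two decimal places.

Laspeyres component (base-period weights):
ΣP(Period 0)Q(Period 1) = 7.86×105 + 2.79×247 + 299.50×5 + 829.21×4 + 387.89×3 = 825.3 + 689.13 + 1497.5 + 3316.84 + 1163.67 = 7492.44
ΣP(Period 0)Q(Period 0) = 7.86×98 + 2.79×234 + 299.50×5 + 829.21×3 + 387.89×3 = 770.28 + 652.86 + 1497.5 + 2487.63 + 1163.67 = 6571.94
L = 7492.44 / 6571.94 × 100 = 114.0065
Paasche component (current-period weights):
ΣP(Period 1)Q(Period 1) = 7.32×105 + 2.00×247 + 321.25×5 + 762.20×4 + 497.76×3 = 768.6 + 494 + 1606.25 + 3048.8 + 1493.28 = 7410.93
ΣP(Period 1)Q(Period 0) = 7.32×98 + 2.00×234 + 321.25×5 + 762.20×3 + 497.76×3 = 717.36 + 468 + 1606.25 + 2286.6 + 1493.28 = 6571.49
P = 7410.93 / 6571.49 × 100 = 112.7740
Fisher = √(L × P) = √(114.0065 × 112.7740) = 113.3886

113.39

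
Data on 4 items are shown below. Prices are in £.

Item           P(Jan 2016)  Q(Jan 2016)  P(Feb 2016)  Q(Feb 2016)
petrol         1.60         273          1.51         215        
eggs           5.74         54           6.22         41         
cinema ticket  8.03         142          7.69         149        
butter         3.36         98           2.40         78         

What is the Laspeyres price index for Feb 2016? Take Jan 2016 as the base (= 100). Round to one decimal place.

Laspeyres price index uses base-period quantities as weights.
ΣP(Feb 2016)·Q(Jan 2016) = 1.51×273 + 6.22×54 + 7.69×142 + 2.40×98 = 412.23 + 335.88 + 1091.98 + 235.2 = 2075.29
ΣP(Jan 2016)·Q(Jan 2016) = 1.60×273 + 5.74×54 + 8.03×142 + 3.36×98 = 436.8 + 309.96 + 1140.26 + 329.28 = 2216.3
Index = 2075.29 / 2216.3 × 100 = 93.6376

93.6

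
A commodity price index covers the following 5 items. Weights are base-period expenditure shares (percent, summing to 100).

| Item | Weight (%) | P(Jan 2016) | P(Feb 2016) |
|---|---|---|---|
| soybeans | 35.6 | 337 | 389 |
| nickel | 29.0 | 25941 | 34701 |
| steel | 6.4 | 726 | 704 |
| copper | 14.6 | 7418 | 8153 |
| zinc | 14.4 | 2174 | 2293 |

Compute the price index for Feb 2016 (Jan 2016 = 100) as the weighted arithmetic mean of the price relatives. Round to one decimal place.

117.3

soybeans: 35.6 × (389/337) = 35.6 × 1.154303 = 41.0932
nickel: 29.0 × (34701/25941) = 29.0 × 1.337689 = 38.7930
steel: 6.4 × (704/726) = 6.4 × 0.969697 = 6.2061
copper: 14.6 × (8153/7418) = 14.6 × 1.099083 = 16.0466
zinc: 14.4 × (2293/2174) = 14.4 × 1.054738 = 15.1882
Index = Σ wᵢ·(p₁ᵢ/p₀ᵢ) = 41.0932 + 38.7930 + 6.2061 + 16.0466 + 15.1882 = 117.3271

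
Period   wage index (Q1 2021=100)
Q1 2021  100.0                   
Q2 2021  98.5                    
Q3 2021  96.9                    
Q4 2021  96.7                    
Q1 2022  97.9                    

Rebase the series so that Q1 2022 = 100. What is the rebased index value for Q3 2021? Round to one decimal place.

99.0

Rebased(Q3 2021) = 96.9 / 97.9 × 100 = 98.9785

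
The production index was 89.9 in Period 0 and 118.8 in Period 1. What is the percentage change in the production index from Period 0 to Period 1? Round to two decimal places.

Change = (118.8 − 89.9) / 89.9 × 100
       = 28.9 / 89.9 × 100 = 32.1468%

32.15%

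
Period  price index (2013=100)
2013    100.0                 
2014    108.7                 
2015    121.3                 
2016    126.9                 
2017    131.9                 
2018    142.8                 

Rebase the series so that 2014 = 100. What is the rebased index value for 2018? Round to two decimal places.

131.37

Rebased(2018) = 142.8 / 108.7 × 100 = 131.3707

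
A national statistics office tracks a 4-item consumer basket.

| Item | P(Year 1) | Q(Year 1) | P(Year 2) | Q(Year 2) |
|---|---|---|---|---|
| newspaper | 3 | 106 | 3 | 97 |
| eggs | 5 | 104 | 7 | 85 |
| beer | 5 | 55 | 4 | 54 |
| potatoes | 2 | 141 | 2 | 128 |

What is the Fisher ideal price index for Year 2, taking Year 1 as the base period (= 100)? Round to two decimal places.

110.15

Laspeyres component (base-period weights):
ΣP(Year 2)Q(Year 1) = 3×106 + 7×104 + 4×55 + 2×141 = 318 + 728 + 220 + 282 = 1548
ΣP(Year 1)Q(Year 1) = 3×106 + 5×104 + 5×55 + 2×141 = 318 + 520 + 275 + 282 = 1395
L = 1548 / 1395 × 100 = 110.9677
Paasche component (current-period weights):
ΣP(Year 2)Q(Year 2) = 3×97 + 7×85 + 4×54 + 2×128 = 291 + 595 + 216 + 256 = 1358
ΣP(Year 1)Q(Year 2) = 3×97 + 5×85 + 5×54 + 2×128 = 291 + 425 + 270 + 256 = 1242
P = 1358 / 1242 × 100 = 109.3398
Fisher = √(L × P) = √(110.9677 × 109.3398) = 110.1508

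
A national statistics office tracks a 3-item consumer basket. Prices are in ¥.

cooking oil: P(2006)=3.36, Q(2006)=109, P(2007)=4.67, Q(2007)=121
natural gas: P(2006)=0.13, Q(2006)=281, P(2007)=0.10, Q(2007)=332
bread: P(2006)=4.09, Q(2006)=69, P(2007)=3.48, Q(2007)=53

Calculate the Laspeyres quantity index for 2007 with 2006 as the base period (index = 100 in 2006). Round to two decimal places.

Laspeyres quantity index uses base-period prices as weights.
ΣP(2006)·Q(2007) = 3.36×121 + 0.13×332 + 4.09×53 = 406.56 + 43.16 + 216.77 = 666.49
ΣP(2006)·Q(2006) = 3.36×109 + 0.13×281 + 4.09×69 = 366.24 + 36.53 + 282.21 = 684.98
Index = 666.49 / 684.98 × 100 = 97.3007

97.30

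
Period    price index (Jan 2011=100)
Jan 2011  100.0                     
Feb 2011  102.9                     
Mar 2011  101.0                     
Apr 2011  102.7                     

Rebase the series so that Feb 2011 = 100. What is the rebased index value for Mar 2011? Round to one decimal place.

Rebased(Mar 2011) = 101.0 / 102.9 × 100 = 98.1535

98.2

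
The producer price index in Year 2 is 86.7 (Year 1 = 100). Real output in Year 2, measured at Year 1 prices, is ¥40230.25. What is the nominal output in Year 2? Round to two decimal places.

34879.63

Nominal = Real × (Index/100) = 40230.25 × (86.7/100)
        = 40230.25 × 0.867 = 34879.6268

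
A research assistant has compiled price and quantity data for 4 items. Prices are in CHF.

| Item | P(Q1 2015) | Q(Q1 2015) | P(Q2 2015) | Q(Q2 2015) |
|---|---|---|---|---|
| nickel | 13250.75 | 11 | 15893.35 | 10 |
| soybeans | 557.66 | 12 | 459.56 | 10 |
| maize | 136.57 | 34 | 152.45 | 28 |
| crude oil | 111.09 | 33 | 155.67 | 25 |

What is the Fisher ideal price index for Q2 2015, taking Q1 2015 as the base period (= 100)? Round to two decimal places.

Laspeyres component (base-period weights):
ΣP(Q2 2015)Q(Q1 2015) = 15893.35×11 + 459.56×12 + 152.45×34 + 155.67×33 = 174826.85 + 5514.72 + 5183.3 + 5137.11 = 190661.98
ΣP(Q1 2015)Q(Q1 2015) = 13250.75×11 + 557.66×12 + 136.57×34 + 111.09×33 = 145758.25 + 6691.92 + 4643.38 + 3665.97 = 160759.52
L = 190661.98 / 160759.52 × 100 = 118.6007
Paasche component (current-period weights):
ΣP(Q2 2015)Q(Q2 2015) = 15893.35×10 + 459.56×10 + 152.45×28 + 155.67×25 = 158933.5 + 4595.6 + 4268.6 + 3891.75 = 171689.45
ΣP(Q1 2015)Q(Q2 2015) = 13250.75×10 + 557.66×10 + 136.57×28 + 111.09×25 = 132507.5 + 5576.6 + 3823.96 + 2777.25 = 144685.31
P = 171689.45 / 144685.31 × 100 = 118.6641
Fisher = √(L × P) = √(118.6007 × 118.6641) = 118.6324

118.63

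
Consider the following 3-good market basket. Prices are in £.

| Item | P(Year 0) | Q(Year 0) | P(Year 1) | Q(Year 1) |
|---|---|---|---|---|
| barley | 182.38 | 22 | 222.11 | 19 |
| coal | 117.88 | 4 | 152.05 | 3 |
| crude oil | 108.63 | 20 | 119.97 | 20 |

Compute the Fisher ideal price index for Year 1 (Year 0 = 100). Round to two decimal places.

Laspeyres component (base-period weights):
ΣP(Year 1)Q(Year 0) = 222.11×22 + 152.05×4 + 119.97×20 = 4886.42 + 608.2 + 2399.4 = 7894.02
ΣP(Year 0)Q(Year 0) = 182.38×22 + 117.88×4 + 108.63×20 = 4012.36 + 471.52 + 2172.6 = 6656.48
L = 7894.02 / 6656.48 × 100 = 118.5915
Paasche component (current-period weights):
ΣP(Year 1)Q(Year 1) = 222.11×19 + 152.05×3 + 119.97×20 = 4220.09 + 456.15 + 2399.4 = 7075.64
ΣP(Year 0)Q(Year 1) = 182.38×19 + 117.88×3 + 108.63×20 = 3465.22 + 353.64 + 2172.6 = 5991.46
P = 7075.64 / 5991.46 × 100 = 118.0954
Fisher = √(L × P) = √(118.5915 × 118.0954) = 118.3432

118.34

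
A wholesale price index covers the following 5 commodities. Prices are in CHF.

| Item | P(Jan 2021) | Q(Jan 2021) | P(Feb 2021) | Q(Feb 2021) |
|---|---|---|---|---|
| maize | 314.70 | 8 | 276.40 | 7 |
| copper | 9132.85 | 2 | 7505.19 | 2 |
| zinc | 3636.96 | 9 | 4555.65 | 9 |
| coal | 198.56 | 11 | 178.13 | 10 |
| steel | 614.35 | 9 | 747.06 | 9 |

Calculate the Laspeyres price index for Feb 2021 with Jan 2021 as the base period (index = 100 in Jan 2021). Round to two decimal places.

Laspeyres price index uses base-period quantities as weights.
ΣP(Feb 2021)·Q(Jan 2021) = 276.40×8 + 7505.19×2 + 4555.65×9 + 178.13×11 + 747.06×9 = 2211.2 + 15010.38 + 41000.85 + 1959.43 + 6723.54 = 66905.4
ΣP(Jan 2021)·Q(Jan 2021) = 314.70×8 + 9132.85×2 + 3636.96×9 + 198.56×11 + 614.35×9 = 2517.6 + 18265.7 + 32732.64 + 2184.16 + 5529.15 = 61229.25
Index = 66905.4 / 61229.25 × 100 = 109.2703

109.27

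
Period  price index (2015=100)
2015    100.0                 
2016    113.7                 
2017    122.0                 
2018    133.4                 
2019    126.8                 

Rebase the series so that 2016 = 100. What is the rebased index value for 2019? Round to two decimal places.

111.52

Rebased(2019) = 126.8 / 113.7 × 100 = 111.5215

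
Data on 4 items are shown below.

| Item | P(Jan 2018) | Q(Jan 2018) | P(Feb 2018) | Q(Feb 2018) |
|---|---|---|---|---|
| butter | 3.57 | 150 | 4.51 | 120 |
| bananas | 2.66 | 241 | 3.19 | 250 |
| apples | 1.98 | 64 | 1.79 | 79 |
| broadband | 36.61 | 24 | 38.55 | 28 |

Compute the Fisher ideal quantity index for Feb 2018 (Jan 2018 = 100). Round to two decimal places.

Laspeyres component (base-period weights):
ΣP(Jan 2018)Q(Feb 2018) = 3.57×120 + 2.66×250 + 1.98×79 + 36.61×28 = 428.4 + 665 + 156.42 + 1025.08 = 2274.9
ΣP(Jan 2018)Q(Jan 2018) = 3.57×150 + 2.66×241 + 1.98×64 + 36.61×24 = 535.5 + 641.06 + 126.72 + 878.64 = 2181.92
L = 2274.9 / 2181.92 × 100 = 104.2614
Paasche component (current-period weights):
ΣP(Feb 2018)Q(Feb 2018) = 4.51×120 + 3.19×250 + 1.79×79 + 38.55×28 = 541.2 + 797.5 + 141.41 + 1079.4 = 2559.51
ΣP(Feb 2018)Q(Jan 2018) = 4.51×150 + 3.19×241 + 1.79×64 + 38.55×24 = 676.5 + 768.79 + 114.56 + 925.2 = 2485.05
P = 2559.51 / 2485.05 × 100 = 102.9963
Fisher = √(L × P) = √(104.2614 × 102.9963) = 103.6269

103.63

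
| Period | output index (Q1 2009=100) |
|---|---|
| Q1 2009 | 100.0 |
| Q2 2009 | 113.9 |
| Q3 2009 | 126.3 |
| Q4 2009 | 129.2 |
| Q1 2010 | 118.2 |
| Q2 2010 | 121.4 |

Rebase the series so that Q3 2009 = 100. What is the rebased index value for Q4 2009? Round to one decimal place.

Rebased(Q4 2009) = 129.2 / 126.3 × 100 = 102.2961

102.3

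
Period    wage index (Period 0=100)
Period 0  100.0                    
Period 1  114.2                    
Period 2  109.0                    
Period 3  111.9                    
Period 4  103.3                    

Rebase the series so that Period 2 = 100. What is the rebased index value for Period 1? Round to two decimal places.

Rebased(Period 1) = 114.2 / 109.0 × 100 = 104.7706

104.77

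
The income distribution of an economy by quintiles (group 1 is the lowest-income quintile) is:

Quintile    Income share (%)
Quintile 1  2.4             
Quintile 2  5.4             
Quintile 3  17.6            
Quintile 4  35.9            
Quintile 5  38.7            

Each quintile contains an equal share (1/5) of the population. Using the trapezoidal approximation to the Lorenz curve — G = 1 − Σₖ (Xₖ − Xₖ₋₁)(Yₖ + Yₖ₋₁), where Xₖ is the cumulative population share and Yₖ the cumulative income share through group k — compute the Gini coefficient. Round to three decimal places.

Cumulative income shares Yₖ: 0.0240, 0.0780, 0.2540, 0.6130, 1.0000
Σ (Xₖ−Xₖ₋₁)(Yₖ+Yₖ₋₁) = (1/5)(0.0240+0.0000) + (1/5)(0.0780+0.0240) + (1/5)(0.2540+0.0780) + (1/5)(0.6130+0.2540) + (1/5)(1.0000+0.6130)
  = 0.0048 + 0.0204 + 0.0664 + 0.1734 + 0.3226 = 0.5876
G = 1 − 0.5876 = 0.4124

0.412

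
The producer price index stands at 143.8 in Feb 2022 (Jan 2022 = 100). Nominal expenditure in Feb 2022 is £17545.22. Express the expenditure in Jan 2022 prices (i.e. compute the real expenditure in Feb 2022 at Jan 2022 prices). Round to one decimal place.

12201.1

Real = Nominal ÷ (Index/100) = 17545.22 ÷ (143.8/100)
     = 17545.22 ÷ 1.438 = 12201.1266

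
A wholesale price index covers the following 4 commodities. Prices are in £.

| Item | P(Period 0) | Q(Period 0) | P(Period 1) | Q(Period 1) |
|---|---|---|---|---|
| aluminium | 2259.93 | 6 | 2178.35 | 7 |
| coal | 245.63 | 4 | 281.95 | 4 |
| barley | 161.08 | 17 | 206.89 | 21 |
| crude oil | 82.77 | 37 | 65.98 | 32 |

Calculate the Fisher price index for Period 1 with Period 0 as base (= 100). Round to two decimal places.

99.54

Laspeyres component (base-period weights):
ΣP(Period 1)Q(Period 0) = 2178.35×6 + 281.95×4 + 206.89×17 + 65.98×37 = 13070.1 + 1127.8 + 3517.13 + 2441.26 = 20156.29
ΣP(Period 0)Q(Period 0) = 2259.93×6 + 245.63×4 + 161.08×17 + 82.77×37 = 13559.58 + 982.52 + 2738.36 + 3062.49 = 20342.95
L = 20156.29 / 20342.95 × 100 = 99.0824
Paasche component (current-period weights):
ΣP(Period 1)Q(Period 1) = 2178.35×7 + 281.95×4 + 206.89×21 + 65.98×32 = 15248.45 + 1127.8 + 4344.69 + 2111.36 = 22832.3
ΣP(Period 0)Q(Period 1) = 2259.93×7 + 245.63×4 + 161.08×21 + 82.77×32 = 15819.51 + 982.52 + 3382.68 + 2648.64 = 22833.35
P = 22832.3 / 22833.35 × 100 = 99.9954
Fisher = √(L × P) = √(99.0824 × 99.9954) = 99.5379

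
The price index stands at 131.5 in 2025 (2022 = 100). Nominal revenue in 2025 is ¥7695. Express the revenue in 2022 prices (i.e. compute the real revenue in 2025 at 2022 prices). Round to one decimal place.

5851.7

Real = Nominal ÷ (Index/100) = 7695 ÷ (131.5/100)
     = 7695 ÷ 1.315 = 5851.7110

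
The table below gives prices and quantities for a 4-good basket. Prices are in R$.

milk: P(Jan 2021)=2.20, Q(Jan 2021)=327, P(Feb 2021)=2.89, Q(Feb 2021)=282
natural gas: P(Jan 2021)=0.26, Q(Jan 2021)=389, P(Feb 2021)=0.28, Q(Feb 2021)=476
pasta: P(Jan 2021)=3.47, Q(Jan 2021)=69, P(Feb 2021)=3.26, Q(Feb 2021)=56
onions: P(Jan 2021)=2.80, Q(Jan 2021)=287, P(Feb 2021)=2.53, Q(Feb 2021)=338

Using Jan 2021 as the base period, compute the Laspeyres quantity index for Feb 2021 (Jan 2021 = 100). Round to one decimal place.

Laspeyres quantity index uses base-period prices as weights.
ΣP(Jan 2021)·Q(Feb 2021) = 2.20×282 + 0.26×476 + 3.47×56 + 2.80×338 = 620.4 + 123.76 + 194.32 + 946.4 = 1884.88
ΣP(Jan 2021)·Q(Jan 2021) = 2.20×327 + 0.26×389 + 3.47×69 + 2.80×287 = 719.4 + 101.14 + 239.43 + 803.6 = 1863.57
Index = 1884.88 / 1863.57 × 100 = 101.1435

101.1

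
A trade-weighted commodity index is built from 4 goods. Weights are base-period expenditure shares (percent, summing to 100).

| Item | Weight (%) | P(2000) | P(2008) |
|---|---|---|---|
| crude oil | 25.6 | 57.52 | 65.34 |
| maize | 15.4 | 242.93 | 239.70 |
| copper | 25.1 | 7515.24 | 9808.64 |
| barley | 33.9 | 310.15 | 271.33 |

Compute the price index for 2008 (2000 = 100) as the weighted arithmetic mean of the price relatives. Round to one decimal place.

crude oil: 25.6 × (65.34/57.52) = 25.6 × 1.135953 = 29.0804
maize: 15.4 × (239.70/242.93) = 15.4 × 0.986704 = 15.1952
copper: 25.1 × (9808.64/7515.24) = 25.1 × 1.305167 = 32.7597
barley: 33.9 × (271.33/310.15) = 33.9 × 0.874835 = 29.6569
Index = Σ wᵢ·(p₁ᵢ/p₀ᵢ) = 29.0804 + 15.1952 + 32.7597 + 29.6569 = 106.6922

106.7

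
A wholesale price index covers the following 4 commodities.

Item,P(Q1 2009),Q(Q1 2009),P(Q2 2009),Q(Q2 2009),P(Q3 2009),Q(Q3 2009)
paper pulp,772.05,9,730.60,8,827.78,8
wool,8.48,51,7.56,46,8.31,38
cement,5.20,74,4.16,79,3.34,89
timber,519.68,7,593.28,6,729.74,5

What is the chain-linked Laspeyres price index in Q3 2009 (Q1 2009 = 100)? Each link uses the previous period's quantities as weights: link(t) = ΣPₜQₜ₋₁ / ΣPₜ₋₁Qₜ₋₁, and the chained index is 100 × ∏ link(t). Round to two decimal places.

115.72

Link Q1 2009→Q2 2009:
ΣP(Q2 2009)Q(Q1 2009) = 730.60×9 + 7.56×51 + 4.16×74 + 593.28×7 = 6575.4 + 385.56 + 307.84 + 4152.96 = 11421.76
ΣP(Q1 2009)Q(Q1 2009) = 772.05×9 + 8.48×51 + 5.20×74 + 519.68×7 = 6948.45 + 432.48 + 384.8 + 3637.76 = 11403.49
link = 11421.76/11403.49 = 1.001602
Link Q2 2009→Q3 2009:
ΣP(Q3 2009)Q(Q2 2009) = 827.78×8 + 8.31×46 + 3.34×79 + 729.74×6 = 6622.24 + 382.26 + 263.86 + 4378.44 = 11646.8
ΣP(Q2 2009)Q(Q2 2009) = 730.60×8 + 7.56×46 + 4.16×79 + 593.28×6 = 5844.8 + 347.76 + 328.64 + 3559.68 = 10080.88
link = 11646.8/10080.88 = 1.155336
Chained index = 100 × 1.001602 × 1.155336 = 115.7187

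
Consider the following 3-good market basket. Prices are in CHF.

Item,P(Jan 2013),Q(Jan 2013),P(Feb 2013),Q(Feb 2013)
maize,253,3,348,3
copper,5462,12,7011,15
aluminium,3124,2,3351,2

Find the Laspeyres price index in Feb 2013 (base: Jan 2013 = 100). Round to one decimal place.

126.6

Laspeyres price index uses base-period quantities as weights.
ΣP(Feb 2013)·Q(Jan 2013) = 348×3 + 7011×12 + 3351×2 = 1044 + 84132 + 6702 = 91878
ΣP(Jan 2013)·Q(Jan 2013) = 253×3 + 5462×12 + 3124×2 = 759 + 65544 + 6248 = 72551
Index = 91878 / 72551 × 100 = 126.6392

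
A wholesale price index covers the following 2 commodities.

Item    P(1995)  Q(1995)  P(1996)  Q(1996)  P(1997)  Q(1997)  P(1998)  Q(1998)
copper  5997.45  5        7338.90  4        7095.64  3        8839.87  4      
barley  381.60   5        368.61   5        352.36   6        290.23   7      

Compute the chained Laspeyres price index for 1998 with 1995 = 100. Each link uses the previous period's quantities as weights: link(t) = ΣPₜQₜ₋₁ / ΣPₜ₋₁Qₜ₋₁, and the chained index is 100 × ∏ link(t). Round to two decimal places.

Link 1995→1996:
ΣP(1996)Q(1995) = 7338.90×5 + 368.61×5 = 36694.5 + 1843.05 = 38537.55
ΣP(1995)Q(1995) = 5997.45×5 + 381.60×5 = 29987.25 + 1908 = 31895.25
link = 38537.55/31895.25 = 1.208254
Link 1996→1997:
ΣP(1997)Q(1996) = 7095.64×4 + 352.36×5 = 28382.56 + 1761.8 = 30144.36
ΣP(1996)Q(1996) = 7338.90×4 + 368.61×5 = 29355.6 + 1843.05 = 31198.65
link = 30144.36/31198.65 = 0.966207
Link 1997→1998:
ΣP(1998)Q(1997) = 8839.87×3 + 290.23×6 = 26519.61 + 1741.38 = 28260.99
ΣP(1997)Q(1997) = 7095.64×3 + 352.36×6 = 21286.92 + 2114.16 = 23401.08
link = 28260.99/23401.08 = 1.207679
Chained index = 100 × 1.208254 × 0.966207 × 1.207679 = 140.9872

140.99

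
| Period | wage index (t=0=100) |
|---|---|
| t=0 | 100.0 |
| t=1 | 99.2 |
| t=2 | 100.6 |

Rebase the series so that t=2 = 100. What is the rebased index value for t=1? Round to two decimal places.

Rebased(t=1) = 99.2 / 100.6 × 100 = 98.6083

98.61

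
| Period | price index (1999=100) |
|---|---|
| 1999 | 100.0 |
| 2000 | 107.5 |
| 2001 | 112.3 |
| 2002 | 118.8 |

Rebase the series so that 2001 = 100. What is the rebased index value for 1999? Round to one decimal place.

89.0

Rebased(1999) = 100.0 / 112.3 × 100 = 89.0472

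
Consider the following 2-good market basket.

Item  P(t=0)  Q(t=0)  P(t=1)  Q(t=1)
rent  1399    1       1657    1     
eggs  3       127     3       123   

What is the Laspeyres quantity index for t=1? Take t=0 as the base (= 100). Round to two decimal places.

Laspeyres quantity index uses base-period prices as weights.
ΣP(t=0)·Q(t=1) = 1399×1 + 3×123 = 1399 + 369 = 1768
ΣP(t=0)·Q(t=0) = 1399×1 + 3×127 = 1399 + 381 = 1780
Index = 1768 / 1780 × 100 = 99.3258

99.33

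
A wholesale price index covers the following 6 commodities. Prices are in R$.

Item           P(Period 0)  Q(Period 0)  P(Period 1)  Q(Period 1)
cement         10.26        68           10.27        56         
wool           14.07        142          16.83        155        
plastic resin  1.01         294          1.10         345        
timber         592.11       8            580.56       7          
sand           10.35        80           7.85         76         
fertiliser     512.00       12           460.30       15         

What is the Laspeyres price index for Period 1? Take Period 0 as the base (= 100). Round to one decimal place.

96.6

Laspeyres price index uses base-period quantities as weights.
ΣP(Period 1)·Q(Period 0) = 10.27×68 + 16.83×142 + 1.10×294 + 580.56×8 + 7.85×80 + 460.30×12 = 698.36 + 2389.86 + 323.4 + 4644.48 + 628 + 5523.6 = 14207.7
ΣP(Period 0)·Q(Period 0) = 10.26×68 + 14.07×142 + 1.01×294 + 592.11×8 + 10.35×80 + 512.00×12 = 697.68 + 1997.94 + 296.94 + 4736.88 + 828 + 6144 = 14701.44
Index = 14207.7 / 14701.44 × 100 = 96.6416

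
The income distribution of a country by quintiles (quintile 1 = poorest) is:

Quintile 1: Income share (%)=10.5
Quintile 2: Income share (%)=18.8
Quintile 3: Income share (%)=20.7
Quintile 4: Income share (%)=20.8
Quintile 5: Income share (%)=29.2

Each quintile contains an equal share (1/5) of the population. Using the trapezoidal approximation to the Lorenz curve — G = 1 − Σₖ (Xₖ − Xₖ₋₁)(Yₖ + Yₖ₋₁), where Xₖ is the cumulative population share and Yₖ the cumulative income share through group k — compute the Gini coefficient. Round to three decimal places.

Cumulative income shares Yₖ: 0.1050, 0.2930, 0.5000, 0.7080, 1.0000
Σ (Xₖ−Xₖ₋₁)(Yₖ+Yₖ₋₁) = (1/5)(0.1050+0.0000) + (1/5)(0.2930+0.1050) + (1/5)(0.5000+0.2930) + (1/5)(0.7080+0.5000) + (1/5)(1.0000+0.7080)
  = 0.0210 + 0.0796 + 0.1586 + 0.2416 + 0.3416 = 0.8424
G = 1 − 0.8424 = 0.1576

0.158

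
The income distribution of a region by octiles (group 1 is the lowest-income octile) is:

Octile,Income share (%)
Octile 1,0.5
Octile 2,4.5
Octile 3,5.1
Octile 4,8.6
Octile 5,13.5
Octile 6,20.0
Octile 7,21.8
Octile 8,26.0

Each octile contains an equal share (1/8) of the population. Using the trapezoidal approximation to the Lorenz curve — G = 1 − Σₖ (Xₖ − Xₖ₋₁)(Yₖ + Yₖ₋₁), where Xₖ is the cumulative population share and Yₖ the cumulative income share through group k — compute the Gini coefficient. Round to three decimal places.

0.393

Cumulative income shares Yₖ: 0.0050, 0.0500, 0.1010, 0.1870, 0.3220, 0.5220, 0.7400, 1.0000
Σ (Xₖ−Xₖ₋₁)(Yₖ+Yₖ₋₁) = (1/8)(0.0050+0.0000) + (1/8)(0.0500+0.0050) + (1/8)(0.1010+0.0500) + (1/8)(0.1870+0.1010) + (1/8)(0.3220+0.1870) + (1/8)(0.5220+0.3220) + (1/8)(0.7400+0.5220) + (1/8)(1.0000+0.7400)
  = 0.0006 + 0.0069 + 0.0189 + 0.0360 + 0.0636 + 0.1055 + 0.1578 + 0.2175 = 0.6068
G = 1 − 0.6068 = 0.3932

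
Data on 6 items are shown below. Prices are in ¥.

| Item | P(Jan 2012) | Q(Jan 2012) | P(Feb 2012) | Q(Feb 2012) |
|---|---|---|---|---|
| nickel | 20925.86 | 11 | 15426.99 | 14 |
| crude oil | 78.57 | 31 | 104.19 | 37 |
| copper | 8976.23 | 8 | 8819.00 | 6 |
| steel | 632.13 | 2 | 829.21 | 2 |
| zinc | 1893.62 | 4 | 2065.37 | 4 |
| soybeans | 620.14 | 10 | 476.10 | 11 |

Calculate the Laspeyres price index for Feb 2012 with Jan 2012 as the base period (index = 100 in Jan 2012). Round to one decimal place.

80.8

Laspeyres price index uses base-period quantities as weights.
ΣP(Feb 2012)·Q(Jan 2012) = 15426.99×11 + 104.19×31 + 8819.00×8 + 829.21×2 + 2065.37×4 + 476.10×10 = 169696.89 + 3229.89 + 70552 + 1658.42 + 8261.48 + 4761 = 258159.68
ΣP(Jan 2012)·Q(Jan 2012) = 20925.86×11 + 78.57×31 + 8976.23×8 + 632.13×2 + 1893.62×4 + 620.14×10 = 230184.46 + 2435.67 + 71809.84 + 1264.26 + 7574.48 + 6201.4 = 319470.11
Index = 258159.68 / 319470.11 × 100 = 80.8087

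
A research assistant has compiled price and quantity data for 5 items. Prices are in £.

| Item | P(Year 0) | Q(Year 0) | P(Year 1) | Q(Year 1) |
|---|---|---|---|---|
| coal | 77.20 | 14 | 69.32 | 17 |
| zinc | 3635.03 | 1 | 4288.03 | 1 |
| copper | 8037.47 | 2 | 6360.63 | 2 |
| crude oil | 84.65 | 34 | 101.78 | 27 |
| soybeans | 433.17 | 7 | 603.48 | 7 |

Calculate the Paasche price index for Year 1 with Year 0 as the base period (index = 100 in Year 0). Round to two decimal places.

Paasche price index uses current-period quantities as weights.
ΣP(Year 1)·Q(Year 1) = 69.32×17 + 4288.03×1 + 6360.63×2 + 101.78×27 + 603.48×7 = 1178.44 + 4288.03 + 12721.26 + 2748.06 + 4224.36 = 25160.15
ΣP(Year 0)·Q(Year 1) = 77.20×17 + 3635.03×1 + 8037.47×2 + 84.65×27 + 433.17×7 = 1312.4 + 3635.03 + 16074.94 + 2285.55 + 3032.19 = 26340.11
Index = 25160.15 / 26340.11 × 100 = 95.5203

95.52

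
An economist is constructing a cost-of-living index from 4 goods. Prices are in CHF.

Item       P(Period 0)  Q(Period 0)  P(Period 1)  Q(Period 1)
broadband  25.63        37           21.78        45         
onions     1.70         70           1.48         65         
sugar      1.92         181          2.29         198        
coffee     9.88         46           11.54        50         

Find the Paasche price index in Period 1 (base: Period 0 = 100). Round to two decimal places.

98.54

Paasche price index uses current-period quantities as weights.
ΣP(Period 1)·Q(Period 1) = 21.78×45 + 1.48×65 + 2.29×198 + 11.54×50 = 980.1 + 96.2 + 453.42 + 577 = 2106.72
ΣP(Period 0)·Q(Period 1) = 25.63×45 + 1.70×65 + 1.92×198 + 9.88×50 = 1153.35 + 110.5 + 380.16 + 494 = 2138.01
Index = 2106.72 / 2138.01 × 100 = 98.5365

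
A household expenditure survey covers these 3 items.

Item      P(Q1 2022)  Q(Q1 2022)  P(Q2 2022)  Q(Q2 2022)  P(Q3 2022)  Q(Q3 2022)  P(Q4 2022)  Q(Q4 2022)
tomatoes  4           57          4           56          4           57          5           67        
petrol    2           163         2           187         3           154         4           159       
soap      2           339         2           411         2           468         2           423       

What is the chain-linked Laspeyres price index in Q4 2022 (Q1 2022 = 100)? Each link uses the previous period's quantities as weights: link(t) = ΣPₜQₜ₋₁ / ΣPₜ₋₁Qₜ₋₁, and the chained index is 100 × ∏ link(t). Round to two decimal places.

127.85

Link Q1 2022→Q2 2022:
ΣP(Q2 2022)Q(Q1 2022) = 4×57 + 2×163 + 2×339 = 228 + 326 + 678 = 1232
ΣP(Q1 2022)Q(Q1 2022) = 4×57 + 2×163 + 2×339 = 228 + 326 + 678 = 1232
link = 1232/1232 = 1.000000
Link Q2 2022→Q3 2022:
ΣP(Q3 2022)Q(Q2 2022) = 4×56 + 3×187 + 2×411 = 224 + 561 + 822 = 1607
ΣP(Q2 2022)Q(Q2 2022) = 4×56 + 2×187 + 2×411 = 224 + 374 + 822 = 1420
link = 1607/1420 = 1.131690
Link Q3 2022→Q4 2022:
ΣP(Q4 2022)Q(Q3 2022) = 5×57 + 4×154 + 2×468 = 285 + 616 + 936 = 1837
ΣP(Q3 2022)Q(Q3 2022) = 4×57 + 3×154 + 2×468 = 228 + 462 + 936 = 1626
link = 1837/1626 = 1.129766
Chained index = 100 × 1.000000 × 1.131690 × 1.129766 = 127.8545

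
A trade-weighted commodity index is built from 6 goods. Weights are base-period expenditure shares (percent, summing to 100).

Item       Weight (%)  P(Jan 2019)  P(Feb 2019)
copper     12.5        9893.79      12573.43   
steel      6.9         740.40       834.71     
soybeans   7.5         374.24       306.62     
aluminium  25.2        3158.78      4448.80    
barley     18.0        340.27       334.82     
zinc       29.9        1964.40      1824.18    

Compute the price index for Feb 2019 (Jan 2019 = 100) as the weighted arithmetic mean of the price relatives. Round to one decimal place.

110.8

copper: 12.5 × (12573.43/9893.79) = 12.5 × 1.270841 = 15.8855
steel: 6.9 × (834.71/740.40) = 6.9 × 1.127377 = 7.7789
soybeans: 7.5 × (306.62/374.24) = 7.5 × 0.819314 = 6.1449
aluminium: 25.2 × (4448.80/3158.78) = 25.2 × 1.408392 = 35.4915
barley: 18.0 × (334.82/340.27) = 18.0 × 0.983983 = 17.7117
zinc: 29.9 × (1824.18/1964.40) = 29.9 × 0.928619 = 27.7657
Index = Σ wᵢ·(p₁ᵢ/p₀ᵢ) = 15.8855 + 7.7789 + 6.1449 + 35.4915 + 17.7117 + 27.7657 = 110.7782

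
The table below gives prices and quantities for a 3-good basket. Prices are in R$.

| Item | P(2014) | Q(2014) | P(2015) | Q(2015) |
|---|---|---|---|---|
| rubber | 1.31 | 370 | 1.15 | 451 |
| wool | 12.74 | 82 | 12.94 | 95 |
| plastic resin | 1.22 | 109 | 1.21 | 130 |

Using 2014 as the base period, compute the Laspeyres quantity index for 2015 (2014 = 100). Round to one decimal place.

Laspeyres quantity index uses base-period prices as weights.
ΣP(2014)·Q(2015) = 1.31×451 + 12.74×95 + 1.22×130 = 590.81 + 1210.3 + 158.6 = 1959.71
ΣP(2014)·Q(2014) = 1.31×370 + 12.74×82 + 1.22×109 = 484.7 + 1044.68 + 132.98 = 1662.36
Index = 1959.71 / 1662.36 × 100 = 117.8872

117.9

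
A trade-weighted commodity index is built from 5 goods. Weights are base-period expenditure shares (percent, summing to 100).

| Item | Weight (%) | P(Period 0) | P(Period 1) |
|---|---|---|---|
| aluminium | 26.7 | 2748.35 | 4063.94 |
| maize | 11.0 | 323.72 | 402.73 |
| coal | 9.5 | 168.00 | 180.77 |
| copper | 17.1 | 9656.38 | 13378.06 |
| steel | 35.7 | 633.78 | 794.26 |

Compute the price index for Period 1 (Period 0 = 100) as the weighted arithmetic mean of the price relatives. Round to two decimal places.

aluminium: 26.7 × (4063.94/2748.35) = 26.7 × 1.478684 = 39.4809
maize: 11.0 × (402.73/323.72) = 11.0 × 1.244069 = 13.6848
coal: 9.5 × (180.77/168.00) = 9.5 × 1.076012 = 10.2221
copper: 17.1 × (13378.06/9656.38) = 17.1 × 1.385412 = 23.6905
steel: 35.7 × (794.26/633.78) = 35.7 × 1.253211 = 44.7396
Index = Σ wᵢ·(p₁ᵢ/p₀ᵢ) = 39.4809 + 13.6848 + 10.2221 + 23.6905 + 44.7396 = 131.8179

131.82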